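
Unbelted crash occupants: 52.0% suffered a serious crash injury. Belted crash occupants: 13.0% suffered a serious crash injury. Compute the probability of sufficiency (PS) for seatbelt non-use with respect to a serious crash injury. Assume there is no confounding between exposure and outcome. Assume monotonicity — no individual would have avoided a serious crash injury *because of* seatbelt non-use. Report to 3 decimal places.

p₁ = 0.52, p₀ = 0.13.
Under exogeneity and monotonicity, PS = (p₁ − p₀) / (1 − p₀).
PS = (0.52 − 0.13) / (1 − 0.13) = 0.39 / 0.87 ≈ 0.4483

PS ≈ 0.448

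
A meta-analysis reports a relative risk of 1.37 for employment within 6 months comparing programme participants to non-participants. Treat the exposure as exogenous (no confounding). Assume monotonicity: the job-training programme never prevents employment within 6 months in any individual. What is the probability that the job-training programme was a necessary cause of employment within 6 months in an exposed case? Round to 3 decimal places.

Under exogeneity and monotonicity, PN = (RR − 1) / RR = 1 − 1/RR.
PN = (1.37 − 1) / 1.37 = 0.37 / 1.37 ≈ 0.2701

PN ≈ 0.270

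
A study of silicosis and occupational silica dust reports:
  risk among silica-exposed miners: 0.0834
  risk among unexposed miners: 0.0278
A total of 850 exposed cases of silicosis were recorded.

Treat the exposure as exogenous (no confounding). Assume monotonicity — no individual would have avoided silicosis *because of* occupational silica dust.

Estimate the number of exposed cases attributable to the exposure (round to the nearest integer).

about 567 cases

Let p₁ = 0.0834, p₀ = 0.0278.
PN = (p₁ − p₀)/p₁ = (0.0834 − 0.0278) / 0.0834 ≈ 0.66667.
Attributable cases ≈ PN × (exposed cases) = 0.66667 × 850 ≈ 566.67.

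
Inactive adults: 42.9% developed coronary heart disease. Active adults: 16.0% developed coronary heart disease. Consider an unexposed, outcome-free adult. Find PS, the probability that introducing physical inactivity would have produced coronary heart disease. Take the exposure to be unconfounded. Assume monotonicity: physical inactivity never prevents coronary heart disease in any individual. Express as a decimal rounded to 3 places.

PS ≈ 0.320

p₁ = 0.429, p₀ = 0.16.
Under exogeneity and monotonicity, PS = (p₁ − p₀) / (1 − p₀).
PS = (0.429 − 0.16) / (1 − 0.16) = 0.269 / 0.84 ≈ 0.3202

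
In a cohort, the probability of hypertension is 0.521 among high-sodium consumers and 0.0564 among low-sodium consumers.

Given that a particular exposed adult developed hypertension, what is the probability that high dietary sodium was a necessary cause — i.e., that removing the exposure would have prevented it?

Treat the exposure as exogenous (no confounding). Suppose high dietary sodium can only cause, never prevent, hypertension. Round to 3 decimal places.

Let p₁ = 0.521, p₀ = 0.0564.
Under exogeneity and monotonicity, PN = (p₁ − p₀) / p₁.
PN = (0.521 − 0.0564) / 0.521 = 0.4646 / 0.521 ≈ 0.8917

PN ≈ 0.892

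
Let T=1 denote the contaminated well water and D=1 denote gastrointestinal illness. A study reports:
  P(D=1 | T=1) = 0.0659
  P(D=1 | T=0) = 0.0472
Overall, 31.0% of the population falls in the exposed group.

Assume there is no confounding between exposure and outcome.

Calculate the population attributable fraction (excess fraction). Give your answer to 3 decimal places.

Let p₁ = 0.0659, p₀ = 0.0472.
Overall risk P(Y=1) = π·p₁ + (1−π)·p₀ = 0.31×0.0659 + 0.69×0.0472 = 0.052997.
Under exogeneity, PAF = [P(Y=1) − p₀] / P(Y=1).
PAF = (0.052997 − 0.0472) / 0.052997 ≈ 0.1094

PAF ≈ 0.109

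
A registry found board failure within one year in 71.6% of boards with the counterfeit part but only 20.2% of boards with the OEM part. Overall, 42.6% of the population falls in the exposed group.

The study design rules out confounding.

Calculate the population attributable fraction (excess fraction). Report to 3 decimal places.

PAF ≈ 0.520

p₁ = 0.716, p₀ = 0.202.
Overall risk P(Y=1) = π·p₁ + (1−π)·p₀ = 0.426×0.716 + 0.574×0.202 = 0.42096.
Under exogeneity, PAF = [P(Y=1) − p₀] / P(Y=1).
PAF = (0.42096 − 0.202) / 0.42096 ≈ 0.5201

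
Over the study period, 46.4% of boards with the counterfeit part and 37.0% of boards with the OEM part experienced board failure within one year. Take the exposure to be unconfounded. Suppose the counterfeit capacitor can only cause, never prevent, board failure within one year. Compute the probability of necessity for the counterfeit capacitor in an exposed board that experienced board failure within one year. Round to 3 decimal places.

PN ≈ 0.203

p₁ = 0.464, p₀ = 0.37.
Under exogeneity and monotonicity, PN = (p₁ − p₀) / p₁.
PN = (0.464 − 0.37) / 0.464 = 0.094 / 0.464 ≈ 0.2026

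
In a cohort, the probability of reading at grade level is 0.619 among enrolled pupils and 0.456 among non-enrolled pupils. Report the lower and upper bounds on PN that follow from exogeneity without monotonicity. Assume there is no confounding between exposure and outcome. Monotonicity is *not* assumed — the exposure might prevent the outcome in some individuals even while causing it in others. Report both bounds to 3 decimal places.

0.263 ≤ PN ≤ 0.879

Let p₁ = 0.619, p₀ = 0.456.
Under exogeneity alone the bounds on PN are max{0,(p₁−p₀)/p₁} ≤ PN ≤ min{1,(1−p₀)/p₁}.
  lower = (p₁ − p₀)/p₁ = 0.163 / 0.619 ≈ 0.2633
  upper = min{1, (1 − p₀)/p₁} = 0.544 / 0.619 ≈ 0.8788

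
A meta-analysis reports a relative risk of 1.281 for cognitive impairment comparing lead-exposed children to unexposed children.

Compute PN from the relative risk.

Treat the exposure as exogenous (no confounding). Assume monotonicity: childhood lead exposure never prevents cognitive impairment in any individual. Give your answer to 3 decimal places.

PN ≈ 0.219

Under exogeneity and monotonicity, PN = (RR − 1) / RR = 1 − 1/RR.
PN = (1.281 − 1) / 1.281 = 0.281 / 1.281 ≈ 0.2194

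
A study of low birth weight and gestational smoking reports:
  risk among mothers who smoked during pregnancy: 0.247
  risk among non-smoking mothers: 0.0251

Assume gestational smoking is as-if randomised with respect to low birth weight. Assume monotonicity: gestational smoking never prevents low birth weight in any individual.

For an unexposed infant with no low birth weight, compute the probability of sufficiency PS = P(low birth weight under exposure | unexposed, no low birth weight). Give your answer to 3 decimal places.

Let p₁ = 0.247, p₀ = 0.0251.
Under exogeneity and monotonicity, PS = (p₁ − p₀) / (1 − p₀).
PS = (0.247 − 0.0251) / (1 − 0.0251) = 0.2219 / 0.9749 ≈ 0.2276

PS ≈ 0.228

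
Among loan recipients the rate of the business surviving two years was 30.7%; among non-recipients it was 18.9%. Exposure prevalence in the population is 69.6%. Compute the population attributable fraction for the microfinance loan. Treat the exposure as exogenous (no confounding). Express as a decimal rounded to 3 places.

PAF ≈ 0.303

p₁ = 0.307, p₀ = 0.189.
Overall risk P(Y=1) = π·p₁ + (1−π)·p₀ = 0.696×0.307 + 0.304×0.189 = 0.27113.
Under exogeneity, PAF = [P(Y=1) − p₀] / P(Y=1).
PAF = (0.27113 − 0.189) / 0.27113 ≈ 0.3029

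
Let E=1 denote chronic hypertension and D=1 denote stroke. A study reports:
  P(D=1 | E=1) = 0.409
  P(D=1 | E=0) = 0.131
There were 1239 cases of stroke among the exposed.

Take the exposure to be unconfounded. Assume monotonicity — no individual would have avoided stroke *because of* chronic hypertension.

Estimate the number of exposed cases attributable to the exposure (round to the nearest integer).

about 842 cases

Let p₁ = 0.409, p₀ = 0.131.
PN = (p₁ − p₀)/p₁ = (0.409 − 0.131) / 0.409 ≈ 0.67971.
Attributable cases ≈ PN × (exposed cases) = 0.67971 × 1239 ≈ 842.16.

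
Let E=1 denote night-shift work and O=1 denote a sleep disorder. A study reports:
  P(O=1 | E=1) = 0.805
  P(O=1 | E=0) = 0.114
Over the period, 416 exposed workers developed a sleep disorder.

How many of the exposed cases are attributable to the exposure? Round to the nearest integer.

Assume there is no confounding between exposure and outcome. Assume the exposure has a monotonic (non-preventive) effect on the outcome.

about 357 cases

Let p₁ = 0.805, p₀ = 0.114.
PN = (p₁ − p₀)/p₁ = (0.805 − 0.114) / 0.805 ≈ 0.85839.
Attributable cases ≈ PN × (exposed cases) = 0.85839 × 416 ≈ 357.09.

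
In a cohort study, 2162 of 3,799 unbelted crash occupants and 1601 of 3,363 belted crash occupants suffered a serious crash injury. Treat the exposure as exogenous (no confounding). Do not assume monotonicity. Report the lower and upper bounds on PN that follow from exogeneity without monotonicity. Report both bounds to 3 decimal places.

0.163 ≤ PN ≤ 0.921

p₁ = P(outcome | exposed) = 2162/3799 = 0.5691
p₀ = P(outcome | unexposed) = 1601/3363 = 0.47606
Under exogeneity alone the bounds on PN are max{0,(p₁−p₀)/p₁} ≤ PN ≤ min{1,(1−p₀)/p₁}.
  lower = (p₁ − p₀)/p₁ = 0.093034 / 0.5691 ≈ 0.1635
  upper = min{1, (1 − p₀)/p₁} = 0.52394 / 0.5691 ≈ 0.9206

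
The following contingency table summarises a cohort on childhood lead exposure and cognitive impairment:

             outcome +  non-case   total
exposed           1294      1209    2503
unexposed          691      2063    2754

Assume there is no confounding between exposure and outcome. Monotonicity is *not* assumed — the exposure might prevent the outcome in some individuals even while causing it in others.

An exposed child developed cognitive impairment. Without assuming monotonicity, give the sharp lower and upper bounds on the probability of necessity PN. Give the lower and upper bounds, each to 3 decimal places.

p₁ = P(outcome | exposed) = 1294/2503 = 0.51698
p₀ = P(outcome | unexposed) = 691/2754 = 0.25091
Under exogeneity alone the bounds on PN are max{0,(p₁−p₀)/p₁} ≤ PN ≤ min{1,(1−p₀)/p₁}.
  lower = (p₁ − p₀)/p₁ = 0.26607 / 0.51698 ≈ 0.5147
  upper = min{1, (1 − p₀)/p₁} = 0.74909 / 0.51698 ≈ 1.4490 → capped at 1

0.515 ≤ PN ≤ 1.000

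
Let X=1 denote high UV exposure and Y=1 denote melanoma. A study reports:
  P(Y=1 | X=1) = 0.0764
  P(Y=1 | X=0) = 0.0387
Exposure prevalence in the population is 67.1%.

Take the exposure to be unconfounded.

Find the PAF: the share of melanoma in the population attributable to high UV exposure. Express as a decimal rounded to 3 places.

PAF ≈ 0.395

Let p₁ = 0.0764, p₀ = 0.0387.
Overall risk P(Y=1) = π·p₁ + (1−π)·p₀ = 0.671×0.0764 + 0.329×0.0387 = 0.063997.
Under exogeneity, PAF = [P(Y=1) − p₀] / P(Y=1).
PAF = (0.063997 − 0.0387) / 0.063997 ≈ 0.3953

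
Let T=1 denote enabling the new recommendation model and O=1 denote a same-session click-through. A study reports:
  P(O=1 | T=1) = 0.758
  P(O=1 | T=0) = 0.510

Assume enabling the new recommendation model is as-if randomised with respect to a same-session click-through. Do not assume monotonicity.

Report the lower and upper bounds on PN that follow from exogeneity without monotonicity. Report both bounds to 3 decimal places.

Let p₁ = 0.758, p₀ = 0.51.
Under exogeneity alone the bounds on PN are max{0,(p₁−p₀)/p₁} ≤ PN ≤ min{1,(1−p₀)/p₁}.
  lower = (p₁ − p₀)/p₁ = 0.248 / 0.758 ≈ 0.3272
  upper = min{1, (1 − p₀)/p₁} = 0.49 / 0.758 ≈ 0.6464

0.327 ≤ PN ≤ 0.646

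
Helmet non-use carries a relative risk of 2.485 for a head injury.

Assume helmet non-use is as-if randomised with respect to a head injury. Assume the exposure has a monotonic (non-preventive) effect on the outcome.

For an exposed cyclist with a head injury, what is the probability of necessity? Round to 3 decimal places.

Under exogeneity and monotonicity, PN = (RR − 1) / RR = 1 − 1/RR.
PN = (2.485 − 1) / 2.485 = 1.485 / 2.485 ≈ 0.5976

PN ≈ 0.598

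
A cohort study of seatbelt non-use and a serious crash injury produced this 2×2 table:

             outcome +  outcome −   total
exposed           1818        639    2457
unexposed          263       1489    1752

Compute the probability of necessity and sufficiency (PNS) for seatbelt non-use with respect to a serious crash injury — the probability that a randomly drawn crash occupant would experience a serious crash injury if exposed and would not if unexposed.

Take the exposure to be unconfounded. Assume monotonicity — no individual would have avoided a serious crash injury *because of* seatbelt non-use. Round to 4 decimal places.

PNS ≈ 0.5898

p₁ = P(outcome | exposed) = 1818/2457 = 0.73993
p₀ = P(outcome | unexposed) = 263/1752 = 0.15011
Under exogeneity and monotonicity, PNS = p₁ − p₀.
PNS = 0.73993 − 0.15011 = 0.58981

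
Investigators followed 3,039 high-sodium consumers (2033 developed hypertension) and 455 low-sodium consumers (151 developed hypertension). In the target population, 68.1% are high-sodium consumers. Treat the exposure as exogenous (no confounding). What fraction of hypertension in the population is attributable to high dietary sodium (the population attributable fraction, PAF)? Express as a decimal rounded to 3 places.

PAF ≈ 0.409

p₁ = P(outcome | exposed) = 2033/3039 = 0.66897
p₀ = P(outcome | unexposed) = 151/455 = 0.33187
Overall risk P(Y=1) = π·p₁ + (1−π)·p₀ = 0.681×0.66897 + 0.319×0.33187 = 0.56143.
Under exogeneity, PAF = [P(Y=1) − p₀] / P(Y=1).
PAF = (0.56143 − 0.33187) / 0.56143 ≈ 0.4089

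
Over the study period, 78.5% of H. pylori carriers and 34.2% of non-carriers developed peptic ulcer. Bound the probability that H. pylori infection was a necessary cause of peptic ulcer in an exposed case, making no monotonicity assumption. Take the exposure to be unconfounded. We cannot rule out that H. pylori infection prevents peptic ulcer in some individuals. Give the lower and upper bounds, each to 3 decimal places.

p₁ = 0.785, p₀ = 0.342.
Under exogeneity alone the bounds on PN are max{0,(p₁−p₀)/p₁} ≤ PN ≤ min{1,(1−p₀)/p₁}.
  lower = (p₁ − p₀)/p₁ = 0.443 / 0.785 ≈ 0.5643
  upper = min{1, (1 − p₀)/p₁} = 0.658 / 0.785 ≈ 0.8382

0.564 ≤ PN ≤ 0.838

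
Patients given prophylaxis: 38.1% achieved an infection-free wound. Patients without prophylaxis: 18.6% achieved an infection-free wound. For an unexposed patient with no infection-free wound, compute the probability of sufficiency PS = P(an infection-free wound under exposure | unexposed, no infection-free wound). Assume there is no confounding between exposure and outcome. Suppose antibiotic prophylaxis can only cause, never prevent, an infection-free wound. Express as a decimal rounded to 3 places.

PS ≈ 0.240

p₁ = 0.381, p₀ = 0.186.
Under exogeneity and monotonicity, PS = (p₁ − p₀) / (1 − p₀).
PS = (0.381 − 0.186) / (1 − 0.186) = 0.195 / 0.814 ≈ 0.2396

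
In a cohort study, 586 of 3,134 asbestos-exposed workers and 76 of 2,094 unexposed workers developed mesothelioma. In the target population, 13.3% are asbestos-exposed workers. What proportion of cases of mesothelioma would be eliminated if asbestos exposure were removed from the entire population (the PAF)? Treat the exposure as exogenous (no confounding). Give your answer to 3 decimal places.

PAF ≈ 0.356

p₁ = P(outcome | exposed) = 586/3134 = 0.18698
p₀ = P(outcome | unexposed) = 76/2094 = 0.036294
Overall risk P(Y=1) = π·p₁ + (1−π)·p₀ = 0.133×0.18698 + 0.867×0.036294 = 0.056336.
Under exogeneity, PAF = [P(Y=1) − p₀] / P(Y=1).
PAF = (0.056336 − 0.036294) / 0.056336 ≈ 0.3558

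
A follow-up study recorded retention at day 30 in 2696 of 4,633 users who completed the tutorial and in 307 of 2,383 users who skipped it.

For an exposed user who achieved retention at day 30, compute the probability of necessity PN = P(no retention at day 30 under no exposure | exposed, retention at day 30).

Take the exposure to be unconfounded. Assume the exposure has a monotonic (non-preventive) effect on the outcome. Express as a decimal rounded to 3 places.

p₁ = P(outcome | exposed) = 2696/4633 = 0.58191
p₀ = P(outcome | unexposed) = 307/2383 = 0.12883
Under exogeneity and monotonicity, PN = (p₁ − p₀) / p₁.
PN = (0.58191 − 0.12883) / 0.58191 = 0.45308 / 0.58191 ≈ 0.7786

PN ≈ 0.779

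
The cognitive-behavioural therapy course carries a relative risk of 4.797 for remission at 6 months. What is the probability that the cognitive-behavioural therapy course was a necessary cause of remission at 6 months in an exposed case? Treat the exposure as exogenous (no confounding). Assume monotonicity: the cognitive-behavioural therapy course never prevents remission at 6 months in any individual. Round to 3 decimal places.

Under exogeneity and monotonicity, PN = (RR − 1) / RR = 1 − 1/RR.
PN = (4.797 − 1) / 4.797 = 3.797 / 4.797 ≈ 0.7915

PN ≈ 0.792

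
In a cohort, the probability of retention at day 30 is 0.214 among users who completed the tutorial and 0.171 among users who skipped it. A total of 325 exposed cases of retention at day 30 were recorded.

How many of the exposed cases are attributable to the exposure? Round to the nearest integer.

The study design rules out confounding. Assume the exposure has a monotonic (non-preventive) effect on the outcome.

about 65 cases

Let p₁ = 0.214, p₀ = 0.171.
PN = (p₁ − p₀)/p₁ = (0.214 − 0.171) / 0.214 ≈ 0.20093.
Attributable cases ≈ PN × (exposed cases) = 0.20093 × 325 ≈ 65.30.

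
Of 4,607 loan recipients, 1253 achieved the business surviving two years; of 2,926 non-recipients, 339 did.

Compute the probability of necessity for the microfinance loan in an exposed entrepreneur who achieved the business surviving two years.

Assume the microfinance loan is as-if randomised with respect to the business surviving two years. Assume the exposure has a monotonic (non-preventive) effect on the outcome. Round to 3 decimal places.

PN ≈ 0.574

p₁ = P(outcome | exposed) = 1253/4607 = 0.27198
p₀ = P(outcome | unexposed) = 339/2926 = 0.11586
Under exogeneity and monotonicity, PN = (p₁ − p₀) / p₁.
PN = (0.27198 − 0.11586) / 0.27198 = 0.15612 / 0.27198 ≈ 0.5740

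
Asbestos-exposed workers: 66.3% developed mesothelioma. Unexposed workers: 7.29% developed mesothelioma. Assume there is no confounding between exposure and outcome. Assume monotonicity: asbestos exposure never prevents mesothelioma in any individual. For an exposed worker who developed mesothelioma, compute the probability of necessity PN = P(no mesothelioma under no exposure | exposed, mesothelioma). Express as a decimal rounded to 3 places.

PN ≈ 0.890

p₁ = 0.663, p₀ = 0.0729.
Under exogeneity and monotonicity, PN = (p₁ − p₀) / p₁.
PN = (0.663 − 0.0729) / 0.663 = 0.5901 / 0.663 ≈ 0.8900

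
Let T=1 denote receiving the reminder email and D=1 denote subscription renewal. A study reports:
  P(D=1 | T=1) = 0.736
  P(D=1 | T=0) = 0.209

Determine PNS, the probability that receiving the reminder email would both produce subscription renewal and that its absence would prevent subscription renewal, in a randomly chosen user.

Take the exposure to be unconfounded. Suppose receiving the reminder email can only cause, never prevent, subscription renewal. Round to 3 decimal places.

PNS ≈ 0.527

Let p₁ = 0.736, p₀ = 0.209.
Under exogeneity and monotonicity, PNS = p₁ − p₀.
PNS = 0.736 − 0.209 = 0.527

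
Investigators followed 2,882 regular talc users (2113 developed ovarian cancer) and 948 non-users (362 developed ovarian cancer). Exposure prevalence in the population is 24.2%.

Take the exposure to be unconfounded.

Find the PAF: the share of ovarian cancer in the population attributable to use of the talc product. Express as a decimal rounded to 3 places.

p₁ = P(outcome | exposed) = 2113/2882 = 0.73317
p₀ = P(outcome | unexposed) = 362/948 = 0.38186
Overall risk P(Y=1) = π·p₁ + (1−π)·p₀ = 0.242×0.73317 + 0.758×0.38186 = 0.46687.
Under exogeneity, PAF = [P(Y=1) − p₀] / P(Y=1).
PAF = (0.46687 − 0.38186) / 0.46687 ≈ 0.1821

PAF ≈ 0.182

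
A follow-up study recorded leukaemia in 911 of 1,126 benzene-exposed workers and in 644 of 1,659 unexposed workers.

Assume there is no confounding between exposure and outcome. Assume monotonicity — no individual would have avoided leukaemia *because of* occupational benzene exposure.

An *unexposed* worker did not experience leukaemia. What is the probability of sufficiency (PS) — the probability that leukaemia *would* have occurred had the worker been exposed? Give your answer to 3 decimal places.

PS ≈ 0.688

p₁ = P(outcome | exposed) = 911/1126 = 0.80906
p₀ = P(outcome | unexposed) = 644/1659 = 0.38819
Under exogeneity and monotonicity, PS = (p₁ − p₀) / (1 − p₀).
PS = (0.80906 − 0.38819) / (1 − 0.38819) = 0.42087 / 0.61181 ≈ 0.6879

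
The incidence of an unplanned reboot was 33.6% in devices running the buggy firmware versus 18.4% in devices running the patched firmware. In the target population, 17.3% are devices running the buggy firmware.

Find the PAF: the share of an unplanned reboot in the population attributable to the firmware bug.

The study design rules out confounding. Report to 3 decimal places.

PAF ≈ 0.125

p₁ = 0.336, p₀ = 0.184.
Overall risk P(Y=1) = π·p₁ + (1−π)·p₀ = 0.173×0.336 + 0.827×0.184 = 0.2103.
Under exogeneity, PAF = [P(Y=1) − p₀] / P(Y=1).
PAF = (0.2103 − 0.184) / 0.2103 ≈ 0.1250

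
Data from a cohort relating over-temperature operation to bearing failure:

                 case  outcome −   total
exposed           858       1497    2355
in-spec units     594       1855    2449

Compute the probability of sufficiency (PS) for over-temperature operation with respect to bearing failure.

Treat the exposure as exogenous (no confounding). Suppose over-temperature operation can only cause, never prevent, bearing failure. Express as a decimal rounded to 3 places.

PS ≈ 0.161

p₁ = P(outcome | exposed) = 858/2355 = 0.36433
p₀ = P(outcome | unexposed) = 594/2449 = 0.24255
Under exogeneity and monotonicity, PS = (p₁ − p₀)/(1 − p₀).
PS = (0.36433 − 0.24255) / 0.75745 ≈ 0.1608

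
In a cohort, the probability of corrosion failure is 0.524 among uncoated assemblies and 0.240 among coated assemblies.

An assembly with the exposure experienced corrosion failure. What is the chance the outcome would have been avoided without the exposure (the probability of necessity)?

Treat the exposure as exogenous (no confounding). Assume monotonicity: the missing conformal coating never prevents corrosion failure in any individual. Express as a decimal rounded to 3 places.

PN ≈ 0.542

Let p₁ = 0.524, p₀ = 0.24.
Under exogeneity and monotonicity, PN = (p₁ − p₀) / p₁.
PN = (0.524 − 0.24) / 0.524 = 0.284 / 0.524 ≈ 0.5420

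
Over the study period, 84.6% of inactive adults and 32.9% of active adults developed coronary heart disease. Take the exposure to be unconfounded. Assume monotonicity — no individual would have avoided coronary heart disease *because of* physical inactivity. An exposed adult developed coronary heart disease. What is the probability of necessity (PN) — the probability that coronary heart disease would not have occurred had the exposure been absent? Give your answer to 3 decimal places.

PN ≈ 0.611

p₁ = 0.846, p₀ = 0.329.
Under exogeneity and monotonicity, PN = (p₁ − p₀) / p₁.
PN = (0.846 − 0.329) / 0.846 = 0.517 / 0.846 ≈ 0.6111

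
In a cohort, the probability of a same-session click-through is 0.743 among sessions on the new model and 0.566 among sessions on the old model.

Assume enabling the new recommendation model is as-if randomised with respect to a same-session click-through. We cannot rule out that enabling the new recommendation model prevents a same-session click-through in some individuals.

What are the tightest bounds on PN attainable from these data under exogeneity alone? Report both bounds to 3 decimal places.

0.238 ≤ PN ≤ 0.584

Let p₁ = 0.743, p₀ = 0.566.
Under exogeneity alone the bounds on PN are max{0,(p₁−p₀)/p₁} ≤ PN ≤ min{1,(1−p₀)/p₁}.
  lower = (p₁ − p₀)/p₁ = 0.177 / 0.743 ≈ 0.2382
  upper = min{1, (1 − p₀)/p₁} = 0.434 / 0.743 ≈ 0.5841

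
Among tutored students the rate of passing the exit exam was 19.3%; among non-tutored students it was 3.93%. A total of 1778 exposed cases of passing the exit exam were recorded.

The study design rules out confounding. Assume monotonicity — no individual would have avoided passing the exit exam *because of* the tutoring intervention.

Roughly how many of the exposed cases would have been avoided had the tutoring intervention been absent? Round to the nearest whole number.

about 1416 cases

p₁ = 0.193, p₀ = 0.0393.
PN = (p₁ − p₀)/p₁ = (0.193 − 0.0393) / 0.193 ≈ 0.79637.
Attributable cases ≈ PN × (exposed cases) = 0.79637 × 1778 ≈ 1415.95.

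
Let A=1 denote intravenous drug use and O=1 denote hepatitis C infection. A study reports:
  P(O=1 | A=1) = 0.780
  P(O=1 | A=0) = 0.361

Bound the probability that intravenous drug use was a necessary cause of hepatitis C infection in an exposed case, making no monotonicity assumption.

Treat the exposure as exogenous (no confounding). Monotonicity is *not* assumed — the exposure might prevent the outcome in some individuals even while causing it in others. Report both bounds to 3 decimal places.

0.537 ≤ PN ≤ 0.819

Let p₁ = 0.78, p₀ = 0.361.
Under exogeneity alone the bounds on PN are max{0,(p₁−p₀)/p₁} ≤ PN ≤ min{1,(1−p₀)/p₁}.
  lower = (p₁ − p₀)/p₁ = 0.419 / 0.78 ≈ 0.5372
  upper = min{1, (1 − p₀)/p₁} = 0.639 / 0.78 ≈ 0.8192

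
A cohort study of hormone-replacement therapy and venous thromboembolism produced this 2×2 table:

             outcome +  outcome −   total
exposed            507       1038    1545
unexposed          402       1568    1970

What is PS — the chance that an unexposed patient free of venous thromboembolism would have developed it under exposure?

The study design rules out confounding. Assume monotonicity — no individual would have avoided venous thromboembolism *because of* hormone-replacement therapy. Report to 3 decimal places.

PS ≈ 0.156

p₁ = P(outcome | exposed) = 507/1545 = 0.32816
p₀ = P(outcome | unexposed) = 402/1970 = 0.20406
Under exogeneity and monotonicity, PS = (p₁ − p₀) / (1 − p₀).
PS = (0.32816 − 0.20406) / (1 − 0.20406) = 0.12409 / 0.79594 ≈ 0.1559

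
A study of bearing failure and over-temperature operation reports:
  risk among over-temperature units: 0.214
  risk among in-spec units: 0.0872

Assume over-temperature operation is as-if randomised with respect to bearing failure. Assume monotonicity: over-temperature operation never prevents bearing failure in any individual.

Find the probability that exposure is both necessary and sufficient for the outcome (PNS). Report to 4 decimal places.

Let p₁ = 0.214, p₀ = 0.0872.
Under exogeneity and monotonicity, PNS = p₁ − p₀.
PNS = 0.214 − 0.0872 = 0.1268

PNS ≈ 0.1268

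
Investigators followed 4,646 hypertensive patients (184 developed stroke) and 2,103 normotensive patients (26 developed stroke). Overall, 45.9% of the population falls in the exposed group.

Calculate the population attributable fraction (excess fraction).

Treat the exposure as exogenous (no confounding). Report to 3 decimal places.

p₁ = P(outcome | exposed) = 184/4646 = 0.039604
p₀ = P(outcome | unexposed) = 26/2103 = 0.012363
Overall risk P(Y=1) = π·p₁ + (1−π)·p₀ = 0.459×0.039604 + 0.541×0.012363 = 0.024867.
Under exogeneity, PAF = [P(Y=1) − p₀] / P(Y=1).
PAF = (0.024867 − 0.012363) / 0.024867 ≈ 0.5028

PAF ≈ 0.503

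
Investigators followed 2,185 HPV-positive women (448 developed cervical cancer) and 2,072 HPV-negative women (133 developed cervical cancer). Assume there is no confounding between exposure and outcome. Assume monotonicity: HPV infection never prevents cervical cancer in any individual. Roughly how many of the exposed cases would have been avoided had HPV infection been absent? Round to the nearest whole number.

p₁ = P(outcome | exposed) = 448/2185 = 0.20503
p₀ = P(outcome | unexposed) = 133/2072 = 0.064189
PN = (p₁ − p₀)/p₁ = (0.20503 − 0.064189) / 0.20503 ≈ 0.68693.
Attributable cases ≈ PN × (exposed cases) = 0.68693 × 448 ≈ 307.75.

about 308 cases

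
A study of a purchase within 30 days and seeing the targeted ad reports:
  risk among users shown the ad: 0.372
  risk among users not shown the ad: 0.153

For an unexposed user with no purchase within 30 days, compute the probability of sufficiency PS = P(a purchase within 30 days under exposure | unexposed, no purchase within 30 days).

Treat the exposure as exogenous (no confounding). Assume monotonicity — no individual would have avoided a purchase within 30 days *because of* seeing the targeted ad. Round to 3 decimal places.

Let p₁ = 0.372, p₀ = 0.153.
Under exogeneity and monotonicity, PS = (p₁ − p₀) / (1 − p₀).
PS = (0.372 − 0.153) / (1 − 0.153) = 0.219 / 0.847 ≈ 0.2586

PS ≈ 0.259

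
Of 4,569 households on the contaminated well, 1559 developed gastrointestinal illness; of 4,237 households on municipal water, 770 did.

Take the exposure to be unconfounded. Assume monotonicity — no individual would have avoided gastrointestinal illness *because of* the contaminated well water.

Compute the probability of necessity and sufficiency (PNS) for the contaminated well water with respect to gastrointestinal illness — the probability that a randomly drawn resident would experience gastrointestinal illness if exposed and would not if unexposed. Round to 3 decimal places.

p₁ = P(outcome | exposed) = 1559/4569 = 0.34121
p₀ = P(outcome | unexposed) = 770/4237 = 0.18173
Under exogeneity and monotonicity, PNS = p₁ − p₀.
PNS = 0.34121 − 0.18173 = 0.15948

PNS ≈ 0.159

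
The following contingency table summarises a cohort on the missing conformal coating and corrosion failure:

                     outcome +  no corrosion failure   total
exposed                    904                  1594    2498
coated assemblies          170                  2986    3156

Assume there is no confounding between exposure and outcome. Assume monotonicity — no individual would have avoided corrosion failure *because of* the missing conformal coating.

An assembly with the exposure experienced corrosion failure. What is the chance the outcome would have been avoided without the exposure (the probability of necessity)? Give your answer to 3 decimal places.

PN ≈ 0.851

p₁ = P(outcome | exposed) = 904/2498 = 0.36189
p₀ = P(outcome | unexposed) = 170/3156 = 0.053866
Under exogeneity and monotonicity, PN = (p₁ − p₀)/p₁.
PN = (0.36189 − 0.053866) / 0.36189 ≈ 0.8512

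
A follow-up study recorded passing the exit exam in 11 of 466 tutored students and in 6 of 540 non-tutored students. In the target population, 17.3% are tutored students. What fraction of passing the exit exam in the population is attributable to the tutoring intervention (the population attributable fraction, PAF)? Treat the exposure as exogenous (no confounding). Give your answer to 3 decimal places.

p₁ = P(outcome | exposed) = 11/466 = 0.023605
p₀ = P(outcome | unexposed) = 6/540 = 0.011111
Overall risk P(Y=1) = π·p₁ + (1−π)·p₀ = 0.173×0.023605 + 0.827×0.011111 = 0.013273.
Under exogeneity, PAF = [P(Y=1) − p₀] / P(Y=1).
PAF = (0.013273 − 0.011111) / 0.013273 ≈ 0.1629

PAF ≈ 0.163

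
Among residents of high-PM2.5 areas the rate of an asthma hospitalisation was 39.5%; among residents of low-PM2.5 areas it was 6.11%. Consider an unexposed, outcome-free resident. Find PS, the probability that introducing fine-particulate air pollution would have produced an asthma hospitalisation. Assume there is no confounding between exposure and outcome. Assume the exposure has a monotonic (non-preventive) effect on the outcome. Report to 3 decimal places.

PS ≈ 0.356

p₁ = 0.395, p₀ = 0.0611.
Under exogeneity and monotonicity, PS = (p₁ − p₀) / (1 − p₀).
PS = (0.395 − 0.0611) / (1 − 0.0611) = 0.3339 / 0.9389 ≈ 0.3556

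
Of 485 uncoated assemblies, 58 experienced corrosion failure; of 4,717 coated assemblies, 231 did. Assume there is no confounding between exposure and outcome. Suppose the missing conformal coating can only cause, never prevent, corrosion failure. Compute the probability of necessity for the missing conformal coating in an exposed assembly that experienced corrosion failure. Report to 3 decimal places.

p₁ = P(outcome | exposed) = 58/485 = 0.11959
p₀ = P(outcome | unexposed) = 231/4717 = 0.048972
Under exogeneity and monotonicity, PN = (p₁ − p₀) / p₁.
PN = (0.11959 − 0.048972) / 0.11959 = 0.070616 / 0.11959 ≈ 0.5905

PN ≈ 0.590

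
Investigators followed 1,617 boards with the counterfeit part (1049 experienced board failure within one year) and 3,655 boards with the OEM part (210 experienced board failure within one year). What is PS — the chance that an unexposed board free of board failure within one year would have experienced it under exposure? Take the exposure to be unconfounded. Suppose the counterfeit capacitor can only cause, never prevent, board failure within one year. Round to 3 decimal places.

PS ≈ 0.627

p₁ = P(outcome | exposed) = 1049/1617 = 0.64873
p₀ = P(outcome | unexposed) = 210/3655 = 0.057456
Under exogeneity and monotonicity, PS = (p₁ − p₀) / (1 − p₀).
PS = (0.64873 − 0.057456) / (1 − 0.057456) = 0.59128 / 0.94254 ≈ 0.6273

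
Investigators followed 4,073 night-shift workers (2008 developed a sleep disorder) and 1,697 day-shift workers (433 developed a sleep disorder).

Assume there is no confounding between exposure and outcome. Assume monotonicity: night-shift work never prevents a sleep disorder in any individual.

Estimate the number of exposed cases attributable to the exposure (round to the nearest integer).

p₁ = P(outcome | exposed) = 2008/4073 = 0.493
p₀ = P(outcome | unexposed) = 433/1697 = 0.25516
PN = (p₁ − p₀)/p₁ = (0.493 − 0.25516) / 0.493 ≈ 0.48244.
Attributable cases ≈ PN × (exposed cases) = 0.48244 × 2008 ≈ 968.75.

about 969 cases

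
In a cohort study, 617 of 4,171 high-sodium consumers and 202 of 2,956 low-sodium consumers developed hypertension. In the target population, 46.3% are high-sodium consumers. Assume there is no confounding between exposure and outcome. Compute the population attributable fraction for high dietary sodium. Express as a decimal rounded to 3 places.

PAF ≈ 0.350

p₁ = P(outcome | exposed) = 617/4171 = 0.14793
p₀ = P(outcome | unexposed) = 202/2956 = 0.068336
Overall risk P(Y=1) = π·p₁ + (1−π)·p₀ = 0.463×0.14793 + 0.537×0.068336 = 0.10519.
Under exogeneity, PAF = [P(Y=1) − p₀] / P(Y=1).
PAF = (0.10519 − 0.068336) / 0.10519 ≈ 0.3503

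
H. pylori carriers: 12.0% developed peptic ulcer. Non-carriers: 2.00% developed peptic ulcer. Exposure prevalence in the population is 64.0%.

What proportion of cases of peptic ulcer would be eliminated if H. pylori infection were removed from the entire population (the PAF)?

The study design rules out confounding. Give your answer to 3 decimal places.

PAF ≈ 0.762

p₁ = 0.12, p₀ = 0.02.
Overall risk P(Y=1) = π·p₁ + (1−π)·p₀ = 0.64×0.12 + 0.36×0.02 = 0.084.
Under exogeneity, PAF = [P(Y=1) − p₀] / P(Y=1).
PAF = (0.084 − 0.02) / 0.084 ≈ 0.7619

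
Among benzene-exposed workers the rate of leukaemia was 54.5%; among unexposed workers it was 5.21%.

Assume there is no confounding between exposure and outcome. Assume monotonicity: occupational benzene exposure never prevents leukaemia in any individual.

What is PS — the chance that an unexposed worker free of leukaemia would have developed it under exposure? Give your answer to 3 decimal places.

PS ≈ 0.520

p₁ = 0.545, p₀ = 0.0521.
Under exogeneity and monotonicity, PS = (p₁ − p₀) / (1 − p₀).
PS = (0.545 − 0.0521) / (1 − 0.0521) = 0.4929 / 0.9479 ≈ 0.5200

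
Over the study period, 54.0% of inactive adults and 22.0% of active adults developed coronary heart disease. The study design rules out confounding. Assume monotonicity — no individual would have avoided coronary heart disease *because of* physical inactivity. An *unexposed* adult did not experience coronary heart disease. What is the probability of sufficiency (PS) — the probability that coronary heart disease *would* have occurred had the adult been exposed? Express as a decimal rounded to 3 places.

p₁ = 0.54, p₀ = 0.22.
Under exogeneity and monotonicity, PS = (p₁ − p₀) / (1 − p₀).
PS = (0.54 − 0.22) / (1 − 0.22) = 0.32 / 0.78 ≈ 0.4103

PS ≈ 0.410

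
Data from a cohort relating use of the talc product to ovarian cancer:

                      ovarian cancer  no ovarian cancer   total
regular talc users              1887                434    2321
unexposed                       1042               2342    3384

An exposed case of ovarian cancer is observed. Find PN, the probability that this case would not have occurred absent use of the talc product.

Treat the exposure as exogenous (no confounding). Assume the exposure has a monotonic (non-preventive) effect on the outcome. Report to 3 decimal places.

PN ≈ 0.621

p₁ = P(outcome | exposed) = 1887/2321 = 0.81301
p₀ = P(outcome | unexposed) = 1042/3384 = 0.30792
Under exogeneity and monotonicity, PN = (p₁ − p₀) / p₁.
PN = (0.81301 − 0.30792) / 0.81301 = 0.50509 / 0.81301 ≈ 0.6213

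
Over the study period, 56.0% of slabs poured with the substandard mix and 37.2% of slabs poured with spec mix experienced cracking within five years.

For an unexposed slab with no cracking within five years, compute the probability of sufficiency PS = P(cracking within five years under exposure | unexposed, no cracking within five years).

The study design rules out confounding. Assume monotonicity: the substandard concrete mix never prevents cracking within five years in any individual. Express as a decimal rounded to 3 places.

PS ≈ 0.299

p₁ = 0.56, p₀ = 0.372.
Under exogeneity and monotonicity, PS = (p₁ − p₀) / (1 − p₀).
PS = (0.56 − 0.372) / (1 − 0.372) = 0.188 / 0.628 ≈ 0.2994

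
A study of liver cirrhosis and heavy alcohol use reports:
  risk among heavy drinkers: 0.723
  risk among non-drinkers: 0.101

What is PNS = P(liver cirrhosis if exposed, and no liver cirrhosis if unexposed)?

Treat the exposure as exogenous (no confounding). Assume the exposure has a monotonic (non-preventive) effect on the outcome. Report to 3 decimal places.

PNS ≈ 0.622

Let p₁ = 0.723, p₀ = 0.101.
Under exogeneity and monotonicity, PNS = p₁ − p₀.
PNS = 0.723 − 0.101 = 0.622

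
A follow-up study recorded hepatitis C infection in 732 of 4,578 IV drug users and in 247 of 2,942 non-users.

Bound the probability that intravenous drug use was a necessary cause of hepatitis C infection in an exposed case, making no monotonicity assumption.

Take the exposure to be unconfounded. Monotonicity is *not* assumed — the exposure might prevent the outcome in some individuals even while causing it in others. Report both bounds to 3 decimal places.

p₁ = P(outcome | exposed) = 732/4578 = 0.1599
p₀ = P(outcome | unexposed) = 247/2942 = 0.083956
Under exogeneity alone the bounds on PN are max{0,(p₁−p₀)/p₁} ≤ PN ≤ min{1,(1−p₀)/p₁}.
  lower = (p₁ − p₀)/p₁ = 0.075939 / 0.1599 ≈ 0.4749
  upper = min{1, (1 − p₀)/p₁} = 0.91604 / 0.1599 ≈ 5.7290 → capped at 1

0.475 ≤ PN ≤ 1.000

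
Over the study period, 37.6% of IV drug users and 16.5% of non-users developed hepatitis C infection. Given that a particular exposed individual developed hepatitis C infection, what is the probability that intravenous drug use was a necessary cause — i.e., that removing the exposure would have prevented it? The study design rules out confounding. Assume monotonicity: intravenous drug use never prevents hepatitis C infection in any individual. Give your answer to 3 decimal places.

p₁ = 0.376, p₀ = 0.165.
Under exogeneity and monotonicity, PN = (p₁ − p₀) / p₁.
PN = (0.376 − 0.165) / 0.376 = 0.211 / 0.376 ≈ 0.5612

PN ≈ 0.561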